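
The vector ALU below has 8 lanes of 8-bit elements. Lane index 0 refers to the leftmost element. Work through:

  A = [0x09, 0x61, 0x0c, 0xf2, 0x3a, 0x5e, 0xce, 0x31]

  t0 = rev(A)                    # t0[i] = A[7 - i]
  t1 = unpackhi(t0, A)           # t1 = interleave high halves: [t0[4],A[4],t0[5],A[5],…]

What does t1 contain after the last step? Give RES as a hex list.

RES = [ 0xf2  0x3a  0x0c  0x5e  0x61  0xce  0x09  0x31 ]

  t0: 31 ce 5e 3a f2 0c 61 09
  t1: f2 3a 0c 5e 61 ce 09 31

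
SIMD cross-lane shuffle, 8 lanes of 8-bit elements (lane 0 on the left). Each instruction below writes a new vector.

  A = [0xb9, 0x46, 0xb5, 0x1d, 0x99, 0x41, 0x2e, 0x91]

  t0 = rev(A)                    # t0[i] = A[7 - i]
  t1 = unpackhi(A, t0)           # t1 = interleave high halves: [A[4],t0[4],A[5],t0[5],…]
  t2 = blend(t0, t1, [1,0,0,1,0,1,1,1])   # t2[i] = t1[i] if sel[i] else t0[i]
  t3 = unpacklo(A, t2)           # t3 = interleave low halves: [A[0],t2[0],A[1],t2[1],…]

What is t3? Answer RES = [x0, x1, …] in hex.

RES = [ 0xb9  0x99  0x46  0x2e  0xb5  0x41  0x1d  0xb5 ]

→ t0 |91|2e|41|99|1d|b5|46|b9|
→ t1 |99|1d|41|b5|2e|46|91|b9|
→ t2 |99|2e|41|b5|1d|46|91|b9|
→ t3 |b9|99|46|2e|b5|41|1d|b5|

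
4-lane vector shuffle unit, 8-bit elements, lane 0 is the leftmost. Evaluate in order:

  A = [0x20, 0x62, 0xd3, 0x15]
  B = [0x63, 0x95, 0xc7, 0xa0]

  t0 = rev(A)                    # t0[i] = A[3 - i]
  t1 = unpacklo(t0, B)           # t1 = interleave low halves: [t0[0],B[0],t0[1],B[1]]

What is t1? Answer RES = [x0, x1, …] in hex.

t0 = [0x15, 0xd3, 0x62, 0x20]
t1 = [0x15, 0x63, 0xd3, 0x95]

RES = [ 0x15  0x63  0xd3  0x95 ]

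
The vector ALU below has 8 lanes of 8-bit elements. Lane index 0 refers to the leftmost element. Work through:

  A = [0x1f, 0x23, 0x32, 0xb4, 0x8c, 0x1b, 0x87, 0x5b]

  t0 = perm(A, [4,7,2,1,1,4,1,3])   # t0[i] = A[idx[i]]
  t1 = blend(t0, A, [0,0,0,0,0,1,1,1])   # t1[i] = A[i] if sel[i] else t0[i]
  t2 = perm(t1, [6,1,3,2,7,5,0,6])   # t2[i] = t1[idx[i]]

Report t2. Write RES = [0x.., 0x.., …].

t0 = [0x8c, 0x5b, 0x32, 0x23, 0x23, 0x8c, 0x23, 0xb4]
t1 = [0x8c, 0x5b, 0x32, 0x23, 0x23, 0x1b, 0x87, 0x5b]
t2 = [0x87, 0x5b, 0x23, 0x32, 0x5b, 0x1b, 0x8c, 0x87]

RES = [ 0x87  0x5b  0x23  0x32  0x5b  0x1b  0x8c  0x87 ]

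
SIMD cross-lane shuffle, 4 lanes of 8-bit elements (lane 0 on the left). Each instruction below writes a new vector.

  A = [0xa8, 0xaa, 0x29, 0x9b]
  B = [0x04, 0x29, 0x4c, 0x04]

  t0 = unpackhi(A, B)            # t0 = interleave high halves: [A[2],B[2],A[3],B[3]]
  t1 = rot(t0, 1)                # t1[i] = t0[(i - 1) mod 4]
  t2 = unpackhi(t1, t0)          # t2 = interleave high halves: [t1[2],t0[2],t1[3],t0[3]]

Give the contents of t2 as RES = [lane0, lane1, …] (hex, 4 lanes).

RES = [0x4c, 0x9b, 0x9b, 0x04]

→ t0 |29|4c|9b|04|
→ t1 |04|29|4c|9b|
→ t2 |4c|9b|9b|04|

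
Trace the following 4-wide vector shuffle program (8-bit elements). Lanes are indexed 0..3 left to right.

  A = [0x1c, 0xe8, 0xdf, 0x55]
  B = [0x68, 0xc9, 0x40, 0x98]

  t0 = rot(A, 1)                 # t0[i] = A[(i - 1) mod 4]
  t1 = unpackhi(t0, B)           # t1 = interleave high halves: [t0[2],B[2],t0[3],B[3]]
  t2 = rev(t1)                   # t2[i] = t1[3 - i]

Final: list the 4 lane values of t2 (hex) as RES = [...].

RES = [ 0x98  0xdf  0x40  0xe8 ]

  t0: 55 1c e8 df
  t1: e8 40 df 98
  t2: 98 df 40 e8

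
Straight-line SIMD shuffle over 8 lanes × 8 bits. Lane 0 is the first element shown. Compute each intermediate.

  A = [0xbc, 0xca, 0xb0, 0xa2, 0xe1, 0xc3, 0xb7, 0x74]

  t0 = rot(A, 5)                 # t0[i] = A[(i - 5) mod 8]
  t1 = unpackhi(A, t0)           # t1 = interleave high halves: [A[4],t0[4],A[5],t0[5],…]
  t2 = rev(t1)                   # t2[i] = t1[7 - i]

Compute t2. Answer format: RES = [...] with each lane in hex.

RES = [ 0xb0  0x74  0xca  0xb7  0xbc  0xc3  0x74  0xe1 ]

→ t0 |a2|e1|c3|b7|74|bc|ca|b0|
→ t1 |e1|74|c3|bc|b7|ca|74|b0|
→ t2 |b0|74|ca|b7|bc|c3|74|e1|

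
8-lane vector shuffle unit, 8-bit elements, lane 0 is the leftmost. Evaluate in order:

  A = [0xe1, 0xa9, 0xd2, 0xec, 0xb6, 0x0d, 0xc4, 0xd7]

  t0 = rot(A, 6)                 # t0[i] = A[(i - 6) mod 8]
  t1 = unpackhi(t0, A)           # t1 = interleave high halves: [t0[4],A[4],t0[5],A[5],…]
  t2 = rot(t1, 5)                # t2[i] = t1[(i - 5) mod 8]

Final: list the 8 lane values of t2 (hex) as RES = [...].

RES = [ 0x0d  0xe1  0xc4  0xa9  0xd7  0xc4  0xb6  0xd7 ]

→ t0 |d2|ec|b6|0d|c4|d7|e1|a9|
→ t1 |c4|b6|d7|0d|e1|c4|a9|d7|
→ t2 |0d|e1|c4|a9|d7|c4|b6|d7|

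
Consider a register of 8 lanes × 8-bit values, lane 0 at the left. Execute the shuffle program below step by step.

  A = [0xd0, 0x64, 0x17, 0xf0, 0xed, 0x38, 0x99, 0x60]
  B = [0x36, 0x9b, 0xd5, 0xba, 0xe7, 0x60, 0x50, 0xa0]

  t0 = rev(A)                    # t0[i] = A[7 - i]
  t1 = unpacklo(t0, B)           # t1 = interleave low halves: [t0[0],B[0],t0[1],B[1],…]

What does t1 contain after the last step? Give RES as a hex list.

RES = [0x60, 0x36, 0x99, 0x9b, 0x38, 0xd5, 0xed, 0xba]

→ t0 |60|99|38|ed|f0|17|64|d0|
→ t1 |60|36|99|9b|38|d5|ed|ba|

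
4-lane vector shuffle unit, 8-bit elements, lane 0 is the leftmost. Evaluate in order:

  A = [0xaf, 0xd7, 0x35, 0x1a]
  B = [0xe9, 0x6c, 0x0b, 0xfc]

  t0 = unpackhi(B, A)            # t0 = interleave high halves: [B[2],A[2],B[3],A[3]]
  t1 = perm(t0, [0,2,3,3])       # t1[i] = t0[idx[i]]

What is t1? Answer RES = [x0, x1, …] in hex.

RES = [ 0x0b  0xfc  0x1a  0x1a ]

  t0: 0b 35 fc 1a
  t1: 0b fc 1a 1a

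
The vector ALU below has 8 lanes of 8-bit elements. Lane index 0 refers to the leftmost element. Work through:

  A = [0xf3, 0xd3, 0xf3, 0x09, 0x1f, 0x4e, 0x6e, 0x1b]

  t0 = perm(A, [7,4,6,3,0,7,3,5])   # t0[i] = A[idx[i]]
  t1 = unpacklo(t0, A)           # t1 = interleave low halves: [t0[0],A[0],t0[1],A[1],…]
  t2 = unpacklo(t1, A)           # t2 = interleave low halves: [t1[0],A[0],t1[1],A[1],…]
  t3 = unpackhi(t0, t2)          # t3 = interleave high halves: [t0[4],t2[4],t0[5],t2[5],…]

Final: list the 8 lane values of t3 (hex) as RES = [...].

t0 = [0x1b, 0x1f, 0x6e, 0x09, 0xf3, 0x1b, 0x09, 0x4e]
t1 = [0x1b, 0xf3, 0x1f, 0xd3, 0x6e, 0xf3, 0x09, 0x09]
t2 = [0x1b, 0xf3, 0xf3, 0xd3, 0x1f, 0xf3, 0xd3, 0x09]
t3 = [0xf3, 0x1f, 0x1b, 0xf3, 0x09, 0xd3, 0x4e, 0x09]

RES = [0xf3, 0x1f, 0x1b, 0xf3, 0x09, 0xd3, 0x4e, 0x09]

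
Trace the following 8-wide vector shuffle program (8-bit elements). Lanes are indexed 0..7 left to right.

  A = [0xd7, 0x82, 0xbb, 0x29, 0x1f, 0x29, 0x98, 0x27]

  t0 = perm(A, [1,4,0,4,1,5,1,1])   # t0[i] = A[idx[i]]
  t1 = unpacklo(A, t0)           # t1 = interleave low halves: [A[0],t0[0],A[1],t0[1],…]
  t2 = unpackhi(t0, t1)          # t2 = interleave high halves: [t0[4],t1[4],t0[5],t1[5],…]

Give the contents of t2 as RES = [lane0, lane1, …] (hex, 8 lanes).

  t0: 82 1f d7 1f 82 29 82 82
  t1: d7 82 82 1f bb d7 29 1f
  t2: 82 bb 29 d7 82 29 82 1f

RES = [ 0x82  0xbb  0x29  0xd7  0x82  0x29  0x82  0x1f ]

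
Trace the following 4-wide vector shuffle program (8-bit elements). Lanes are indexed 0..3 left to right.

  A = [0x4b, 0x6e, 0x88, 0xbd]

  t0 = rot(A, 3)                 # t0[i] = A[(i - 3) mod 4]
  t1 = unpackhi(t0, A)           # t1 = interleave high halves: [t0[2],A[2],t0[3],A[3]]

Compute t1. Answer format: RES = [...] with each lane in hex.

RES = [0xbd, 0x88, 0x4b, 0xbd]

t0 = [0x6e, 0x88, 0xbd, 0x4b]
t1 = [0xbd, 0x88, 0x4b, 0xbd]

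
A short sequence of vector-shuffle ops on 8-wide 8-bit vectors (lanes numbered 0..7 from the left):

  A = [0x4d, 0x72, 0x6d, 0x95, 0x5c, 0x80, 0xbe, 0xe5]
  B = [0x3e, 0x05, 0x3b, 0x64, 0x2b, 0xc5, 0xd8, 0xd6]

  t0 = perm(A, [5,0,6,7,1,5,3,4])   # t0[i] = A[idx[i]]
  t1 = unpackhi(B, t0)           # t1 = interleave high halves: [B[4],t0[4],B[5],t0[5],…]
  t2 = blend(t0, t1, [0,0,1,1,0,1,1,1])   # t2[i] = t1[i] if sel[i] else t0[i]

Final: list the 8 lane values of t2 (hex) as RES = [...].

→ t0 |80|4d|be|e5|72|80|95|5c|
→ t1 |2b|72|c5|80|d8|95|d6|5c|
→ t2 |80|4d|c5|80|72|95|d6|5c|

RES = [ 0x80  0x4d  0xc5  0x80  0x72  0x95  0xd6  0x5c ]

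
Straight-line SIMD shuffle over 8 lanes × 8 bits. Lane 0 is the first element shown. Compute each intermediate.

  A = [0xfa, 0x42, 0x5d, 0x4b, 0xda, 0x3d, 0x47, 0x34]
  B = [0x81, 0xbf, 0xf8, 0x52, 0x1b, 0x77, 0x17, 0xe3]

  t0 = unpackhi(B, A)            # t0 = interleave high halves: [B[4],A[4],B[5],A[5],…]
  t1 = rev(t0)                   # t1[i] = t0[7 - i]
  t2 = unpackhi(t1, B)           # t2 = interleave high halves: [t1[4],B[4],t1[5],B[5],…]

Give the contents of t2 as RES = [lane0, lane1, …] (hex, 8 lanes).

t0 = [0x1b, 0xda, 0x77, 0x3d, 0x17, 0x47, 0xe3, 0x34]
t1 = [0x34, 0xe3, 0x47, 0x17, 0x3d, 0x77, 0xda, 0x1b]
t2 = [0x3d, 0x1b, 0x77, 0x77, 0xda, 0x17, 0x1b, 0xe3]

RES = [ 0x3d  0x1b  0x77  0x77  0xda  0x17  0x1b  0xe3 ]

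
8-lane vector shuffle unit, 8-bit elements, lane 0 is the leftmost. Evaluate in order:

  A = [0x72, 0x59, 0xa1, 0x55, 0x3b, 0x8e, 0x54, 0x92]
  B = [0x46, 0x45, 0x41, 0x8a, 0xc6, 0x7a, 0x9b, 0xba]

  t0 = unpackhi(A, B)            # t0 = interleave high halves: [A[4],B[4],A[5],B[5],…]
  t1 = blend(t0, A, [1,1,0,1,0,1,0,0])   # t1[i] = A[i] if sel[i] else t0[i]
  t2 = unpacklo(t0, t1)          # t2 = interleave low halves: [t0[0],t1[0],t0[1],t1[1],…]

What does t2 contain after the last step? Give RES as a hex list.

RES = [0x3b, 0x72, 0xc6, 0x59, 0x8e, 0x8e, 0x7a, 0x55]

→ t0 |3b|c6|8e|7a|54|9b|92|ba|
→ t1 |72|59|8e|55|54|8e|92|ba|
→ t2 |3b|72|c6|59|8e|8e|7a|55|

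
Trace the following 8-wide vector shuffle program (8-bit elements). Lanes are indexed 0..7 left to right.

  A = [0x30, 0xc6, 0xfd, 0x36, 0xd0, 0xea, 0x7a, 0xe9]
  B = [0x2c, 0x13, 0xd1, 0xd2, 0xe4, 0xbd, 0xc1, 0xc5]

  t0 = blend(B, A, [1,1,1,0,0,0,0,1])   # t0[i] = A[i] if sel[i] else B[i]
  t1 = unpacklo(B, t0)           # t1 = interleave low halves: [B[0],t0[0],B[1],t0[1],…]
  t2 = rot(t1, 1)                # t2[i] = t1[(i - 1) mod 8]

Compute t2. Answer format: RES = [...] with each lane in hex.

RES = [ 0xd2  0x2c  0x30  0x13  0xc6  0xd1  0xfd  0xd2 ]

  t0: 30 c6 fd d2 e4 bd c1 e9
  t1: 2c 30 13 c6 d1 fd d2 d2
  t2: d2 2c 30 13 c6 d1 fd d2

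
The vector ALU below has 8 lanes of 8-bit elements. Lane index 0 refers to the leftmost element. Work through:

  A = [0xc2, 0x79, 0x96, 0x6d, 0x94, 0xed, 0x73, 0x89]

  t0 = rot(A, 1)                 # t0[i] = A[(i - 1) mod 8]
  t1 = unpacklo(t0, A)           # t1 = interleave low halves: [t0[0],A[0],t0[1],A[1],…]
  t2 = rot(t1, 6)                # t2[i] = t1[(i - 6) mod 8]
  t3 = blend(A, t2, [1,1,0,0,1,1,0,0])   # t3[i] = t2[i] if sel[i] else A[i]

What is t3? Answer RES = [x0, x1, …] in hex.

RES = [ 0xc2  0x79  0x96  0x6d  0x96  0x6d  0x73  0x89 ]

t0 = [0x89, 0xc2, 0x79, 0x96, 0x6d, 0x94, 0xed, 0x73]
t1 = [0x89, 0xc2, 0xc2, 0x79, 0x79, 0x96, 0x96, 0x6d]
t2 = [0xc2, 0x79, 0x79, 0x96, 0x96, 0x6d, 0x89, 0xc2]
t3 = [0xc2, 0x79, 0x96, 0x6d, 0x96, 0x6d, 0x73, 0x89]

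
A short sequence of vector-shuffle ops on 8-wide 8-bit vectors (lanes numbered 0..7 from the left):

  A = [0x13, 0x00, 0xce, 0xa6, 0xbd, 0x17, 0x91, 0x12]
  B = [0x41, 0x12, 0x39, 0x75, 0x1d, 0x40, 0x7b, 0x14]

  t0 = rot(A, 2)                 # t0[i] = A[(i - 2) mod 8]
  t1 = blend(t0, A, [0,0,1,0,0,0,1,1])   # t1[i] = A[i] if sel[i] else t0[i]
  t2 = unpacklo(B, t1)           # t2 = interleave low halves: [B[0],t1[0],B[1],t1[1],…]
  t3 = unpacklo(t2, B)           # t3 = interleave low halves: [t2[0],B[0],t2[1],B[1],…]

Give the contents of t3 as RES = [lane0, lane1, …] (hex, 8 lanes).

RES = [0x41, 0x41, 0x91, 0x12, 0x12, 0x39, 0x12, 0x75]

t0 = [0x91, 0x12, 0x13, 0x00, 0xce, 0xa6, 0xbd, 0x17]
t1 = [0x91, 0x12, 0xce, 0x00, 0xce, 0xa6, 0x91, 0x12]
t2 = [0x41, 0x91, 0x12, 0x12, 0x39, 0xce, 0x75, 0x00]
t3 = [0x41, 0x41, 0x91, 0x12, 0x12, 0x39, 0x12, 0x75]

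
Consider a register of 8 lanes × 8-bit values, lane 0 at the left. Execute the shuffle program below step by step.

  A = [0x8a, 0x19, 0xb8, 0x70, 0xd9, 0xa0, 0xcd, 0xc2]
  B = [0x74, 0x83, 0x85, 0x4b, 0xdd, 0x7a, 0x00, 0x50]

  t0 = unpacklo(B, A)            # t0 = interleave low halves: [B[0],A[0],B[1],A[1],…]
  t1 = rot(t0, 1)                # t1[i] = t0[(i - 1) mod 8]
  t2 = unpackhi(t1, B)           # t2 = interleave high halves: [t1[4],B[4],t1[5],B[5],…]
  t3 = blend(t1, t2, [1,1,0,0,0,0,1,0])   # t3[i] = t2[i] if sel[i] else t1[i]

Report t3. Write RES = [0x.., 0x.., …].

RES = [0x19, 0xdd, 0x8a, 0x83, 0x19, 0x85, 0x4b, 0x4b]

→ t0 |74|8a|83|19|85|b8|4b|70|
→ t1 |70|74|8a|83|19|85|b8|4b|
→ t2 |19|dd|85|7a|b8|00|4b|50|
→ t3 |19|dd|8a|83|19|85|4b|4b|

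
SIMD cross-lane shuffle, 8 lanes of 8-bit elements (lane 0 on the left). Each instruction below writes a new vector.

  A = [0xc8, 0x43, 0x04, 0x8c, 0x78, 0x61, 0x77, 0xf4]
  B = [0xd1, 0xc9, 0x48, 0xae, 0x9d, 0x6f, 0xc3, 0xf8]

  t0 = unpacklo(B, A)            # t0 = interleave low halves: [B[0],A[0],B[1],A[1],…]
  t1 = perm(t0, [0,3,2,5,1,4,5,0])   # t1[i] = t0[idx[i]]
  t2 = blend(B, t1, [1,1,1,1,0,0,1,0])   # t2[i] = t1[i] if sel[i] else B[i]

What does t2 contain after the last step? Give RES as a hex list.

RES = [ 0xd1  0x43  0xc9  0x04  0x9d  0x6f  0x04  0xf8 ]

  t0: d1 c8 c9 43 48 04 ae 8c
  t1: d1 43 c9 04 c8 48 04 d1
  t2: d1 43 c9 04 9d 6f 04 f8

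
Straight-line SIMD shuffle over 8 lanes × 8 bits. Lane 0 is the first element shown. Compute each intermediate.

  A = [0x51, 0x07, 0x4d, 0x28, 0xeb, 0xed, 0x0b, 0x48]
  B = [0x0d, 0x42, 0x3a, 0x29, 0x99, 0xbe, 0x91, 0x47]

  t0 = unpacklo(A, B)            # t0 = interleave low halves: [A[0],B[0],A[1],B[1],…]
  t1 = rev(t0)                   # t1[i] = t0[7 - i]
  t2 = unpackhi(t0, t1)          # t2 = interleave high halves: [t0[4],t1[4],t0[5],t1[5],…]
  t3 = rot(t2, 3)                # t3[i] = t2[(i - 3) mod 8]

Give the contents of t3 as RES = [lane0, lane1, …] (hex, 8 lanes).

→ t0 |51|0d|07|42|4d|3a|28|29|
→ t1 |29|28|3a|4d|42|07|0d|51|
→ t2 |4d|42|3a|07|28|0d|29|51|
→ t3 |0d|29|51|4d|42|3a|07|28|

RES = [ 0x0d  0x29  0x51  0x4d  0x42  0x3a  0x07  0x28 ]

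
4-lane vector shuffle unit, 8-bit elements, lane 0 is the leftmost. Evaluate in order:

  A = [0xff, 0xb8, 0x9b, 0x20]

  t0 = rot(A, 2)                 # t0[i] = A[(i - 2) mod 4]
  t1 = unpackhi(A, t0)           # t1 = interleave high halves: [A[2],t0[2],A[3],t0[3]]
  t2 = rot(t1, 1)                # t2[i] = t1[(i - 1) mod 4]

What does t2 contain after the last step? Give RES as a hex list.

RES = [0xb8, 0x9b, 0xff, 0x20]

  t0: 9b 20 ff b8
  t1: 9b ff 20 b8
  t2: b8 9b ff 20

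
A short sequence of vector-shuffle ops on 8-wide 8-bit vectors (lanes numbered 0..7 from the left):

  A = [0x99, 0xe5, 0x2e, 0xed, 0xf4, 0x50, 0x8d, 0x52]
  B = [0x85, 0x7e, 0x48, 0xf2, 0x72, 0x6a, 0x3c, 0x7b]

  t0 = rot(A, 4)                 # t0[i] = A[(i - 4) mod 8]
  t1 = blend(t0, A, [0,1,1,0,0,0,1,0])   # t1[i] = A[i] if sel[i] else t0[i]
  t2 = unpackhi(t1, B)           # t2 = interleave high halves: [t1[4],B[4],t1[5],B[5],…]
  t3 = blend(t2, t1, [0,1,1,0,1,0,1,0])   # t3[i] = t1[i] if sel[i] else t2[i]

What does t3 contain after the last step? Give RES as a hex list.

RES = [0x99, 0xe5, 0x2e, 0x6a, 0x99, 0x3c, 0x8d, 0x7b]

t0 = [0xf4, 0x50, 0x8d, 0x52, 0x99, 0xe5, 0x2e, 0xed]
t1 = [0xf4, 0xe5, 0x2e, 0x52, 0x99, 0xe5, 0x8d, 0xed]
t2 = [0x99, 0x72, 0xe5, 0x6a, 0x8d, 0x3c, 0xed, 0x7b]
t3 = [0x99, 0xe5, 0x2e, 0x6a, 0x99, 0x3c, 0x8d, 0x7b]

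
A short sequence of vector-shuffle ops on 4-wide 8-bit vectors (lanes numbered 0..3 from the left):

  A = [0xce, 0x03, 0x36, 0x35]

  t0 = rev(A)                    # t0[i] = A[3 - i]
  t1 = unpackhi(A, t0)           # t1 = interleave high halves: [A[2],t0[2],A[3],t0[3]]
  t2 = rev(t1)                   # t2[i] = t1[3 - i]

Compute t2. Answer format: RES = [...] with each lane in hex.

RES = [0xce, 0x35, 0x03, 0x36]

  t0: 35 36 03 ce
  t1: 36 03 35 ce
  t2: ce 35 03 36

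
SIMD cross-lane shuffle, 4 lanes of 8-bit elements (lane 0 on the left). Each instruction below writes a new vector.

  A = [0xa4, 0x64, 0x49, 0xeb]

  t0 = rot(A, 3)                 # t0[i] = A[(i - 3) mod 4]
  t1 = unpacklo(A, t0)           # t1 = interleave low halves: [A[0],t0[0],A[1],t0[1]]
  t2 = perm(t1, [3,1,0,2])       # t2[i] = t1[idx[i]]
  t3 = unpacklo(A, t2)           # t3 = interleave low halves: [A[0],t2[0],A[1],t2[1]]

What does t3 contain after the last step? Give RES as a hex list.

RES = [0xa4, 0x49, 0x64, 0x64]

t0 = [0x64, 0x49, 0xeb, 0xa4]
t1 = [0xa4, 0x64, 0x64, 0x49]
t2 = [0x49, 0x64, 0xa4, 0x64]
t3 = [0xa4, 0x49, 0x64, 0x64]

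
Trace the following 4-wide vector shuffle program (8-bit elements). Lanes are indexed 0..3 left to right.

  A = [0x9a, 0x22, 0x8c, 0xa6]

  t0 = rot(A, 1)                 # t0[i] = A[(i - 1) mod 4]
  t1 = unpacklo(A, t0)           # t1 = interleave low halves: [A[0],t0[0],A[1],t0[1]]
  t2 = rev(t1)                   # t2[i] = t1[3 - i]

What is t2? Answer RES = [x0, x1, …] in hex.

  t0: a6 9a 22 8c
  t1: 9a a6 22 9a
  t2: 9a 22 a6 9a

RES = [0x9a, 0x22, 0xa6, 0x9a]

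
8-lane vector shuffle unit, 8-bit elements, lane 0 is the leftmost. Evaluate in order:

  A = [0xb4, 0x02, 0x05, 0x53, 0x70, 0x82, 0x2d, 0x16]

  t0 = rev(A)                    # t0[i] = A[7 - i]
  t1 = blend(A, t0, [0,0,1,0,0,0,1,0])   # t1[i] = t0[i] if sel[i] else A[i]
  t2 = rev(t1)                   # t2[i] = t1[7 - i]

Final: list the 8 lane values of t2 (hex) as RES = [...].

RES = [ 0x16  0x02  0x82  0x70  0x53  0x82  0x02  0xb4 ]

→ t0 |16|2d|82|70|53|05|02|b4|
→ t1 |b4|02|82|53|70|82|02|16|
→ t2 |16|02|82|70|53|82|02|b4|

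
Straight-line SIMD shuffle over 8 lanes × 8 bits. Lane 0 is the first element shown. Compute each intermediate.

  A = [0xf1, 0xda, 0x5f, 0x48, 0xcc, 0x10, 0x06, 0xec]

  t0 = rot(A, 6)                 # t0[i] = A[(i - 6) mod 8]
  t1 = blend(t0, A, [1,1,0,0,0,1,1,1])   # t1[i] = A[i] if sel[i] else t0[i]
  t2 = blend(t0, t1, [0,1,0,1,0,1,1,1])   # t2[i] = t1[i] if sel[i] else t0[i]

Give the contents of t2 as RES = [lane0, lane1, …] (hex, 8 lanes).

RES = [0x5f, 0xda, 0xcc, 0x10, 0x06, 0x10, 0x06, 0xec]

→ t0 |5f|48|cc|10|06|ec|f1|da|
→ t1 |f1|da|cc|10|06|10|06|ec|
→ t2 |5f|da|cc|10|06|10|06|ec|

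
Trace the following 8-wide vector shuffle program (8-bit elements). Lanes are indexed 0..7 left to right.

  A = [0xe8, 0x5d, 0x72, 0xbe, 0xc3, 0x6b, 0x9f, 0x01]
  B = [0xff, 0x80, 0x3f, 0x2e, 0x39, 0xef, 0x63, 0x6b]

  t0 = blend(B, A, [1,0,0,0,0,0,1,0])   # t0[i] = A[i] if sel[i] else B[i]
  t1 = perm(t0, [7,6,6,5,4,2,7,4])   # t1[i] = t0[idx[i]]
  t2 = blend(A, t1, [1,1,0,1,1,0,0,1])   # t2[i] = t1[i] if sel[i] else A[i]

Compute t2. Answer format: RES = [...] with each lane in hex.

RES = [ 0x6b  0x9f  0x72  0xef  0x39  0x6b  0x9f  0x39 ]

→ t0 |e8|80|3f|2e|39|ef|9f|6b|
→ t1 |6b|9f|9f|ef|39|3f|6b|39|
→ t2 |6b|9f|72|ef|39|6b|9f|39|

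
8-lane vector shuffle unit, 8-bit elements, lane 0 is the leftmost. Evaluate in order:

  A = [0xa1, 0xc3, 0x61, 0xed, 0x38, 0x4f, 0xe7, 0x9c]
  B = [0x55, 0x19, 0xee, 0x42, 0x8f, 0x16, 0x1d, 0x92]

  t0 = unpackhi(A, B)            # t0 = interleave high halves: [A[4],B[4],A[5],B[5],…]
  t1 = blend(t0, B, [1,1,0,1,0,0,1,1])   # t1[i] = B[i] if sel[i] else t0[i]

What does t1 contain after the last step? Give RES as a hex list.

RES = [0x55, 0x19, 0x4f, 0x42, 0xe7, 0x1d, 0x1d, 0x92]

  t0: 38 8f 4f 16 e7 1d 9c 92
  t1: 55 19 4f 42 e7 1d 1d 92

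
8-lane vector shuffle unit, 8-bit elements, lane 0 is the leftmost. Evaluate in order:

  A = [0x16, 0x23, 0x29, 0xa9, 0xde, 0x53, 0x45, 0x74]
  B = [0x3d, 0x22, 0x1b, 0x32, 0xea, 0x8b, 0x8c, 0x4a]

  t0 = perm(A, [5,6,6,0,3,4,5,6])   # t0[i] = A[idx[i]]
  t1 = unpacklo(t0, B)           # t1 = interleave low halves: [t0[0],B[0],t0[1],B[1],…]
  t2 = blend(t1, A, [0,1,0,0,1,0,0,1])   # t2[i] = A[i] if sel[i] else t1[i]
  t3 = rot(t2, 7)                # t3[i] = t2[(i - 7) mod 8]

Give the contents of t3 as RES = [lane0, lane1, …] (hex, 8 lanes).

  t0: 53 45 45 16 a9 de 53 45
  t1: 53 3d 45 22 45 1b 16 32
  t2: 53 23 45 22 de 1b 16 74
  t3: 23 45 22 de 1b 16 74 53

RES = [ 0x23  0x45  0x22  0xde  0x1b  0x16  0x74  0x53 ]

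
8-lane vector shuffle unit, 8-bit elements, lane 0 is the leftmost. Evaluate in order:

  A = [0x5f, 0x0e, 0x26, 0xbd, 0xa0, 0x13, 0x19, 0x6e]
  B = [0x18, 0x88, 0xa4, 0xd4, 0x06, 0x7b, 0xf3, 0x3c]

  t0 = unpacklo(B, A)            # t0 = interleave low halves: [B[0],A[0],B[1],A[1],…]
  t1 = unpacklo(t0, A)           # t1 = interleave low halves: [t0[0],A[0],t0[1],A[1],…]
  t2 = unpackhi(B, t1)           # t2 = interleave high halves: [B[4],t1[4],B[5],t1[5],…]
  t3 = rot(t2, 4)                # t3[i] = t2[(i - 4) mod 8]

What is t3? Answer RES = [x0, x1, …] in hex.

t0 = [0x18, 0x5f, 0x88, 0x0e, 0xa4, 0x26, 0xd4, 0xbd]
t1 = [0x18, 0x5f, 0x5f, 0x0e, 0x88, 0x26, 0x0e, 0xbd]
t2 = [0x06, 0x88, 0x7b, 0x26, 0xf3, 0x0e, 0x3c, 0xbd]
t3 = [0xf3, 0x0e, 0x3c, 0xbd, 0x06, 0x88, 0x7b, 0x26]

RES = [0xf3, 0x0e, 0x3c, 0xbd, 0x06, 0x88, 0x7b, 0x26]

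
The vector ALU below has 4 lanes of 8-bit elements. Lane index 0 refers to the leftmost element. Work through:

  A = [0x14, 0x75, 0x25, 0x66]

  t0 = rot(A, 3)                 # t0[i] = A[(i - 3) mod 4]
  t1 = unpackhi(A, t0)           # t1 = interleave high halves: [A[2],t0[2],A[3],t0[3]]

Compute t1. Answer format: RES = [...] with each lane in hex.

RES = [0x25, 0x66, 0x66, 0x14]

  t0: 75 25 66 14
  t1: 25 66 66 14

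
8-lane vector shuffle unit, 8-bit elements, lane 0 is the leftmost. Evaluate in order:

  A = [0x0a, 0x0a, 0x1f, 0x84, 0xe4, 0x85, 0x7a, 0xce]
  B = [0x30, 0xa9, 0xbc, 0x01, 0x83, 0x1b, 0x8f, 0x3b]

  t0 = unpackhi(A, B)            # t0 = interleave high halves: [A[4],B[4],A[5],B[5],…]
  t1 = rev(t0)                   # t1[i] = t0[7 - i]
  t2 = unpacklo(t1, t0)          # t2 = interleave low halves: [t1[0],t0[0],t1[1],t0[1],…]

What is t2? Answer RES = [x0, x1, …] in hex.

RES = [0x3b, 0xe4, 0xce, 0x83, 0x8f, 0x85, 0x7a, 0x1b]

t0 = [0xe4, 0x83, 0x85, 0x1b, 0x7a, 0x8f, 0xce, 0x3b]
t1 = [0x3b, 0xce, 0x8f, 0x7a, 0x1b, 0x85, 0x83, 0xe4]
t2 = [0x3b, 0xe4, 0xce, 0x83, 0x8f, 0x85, 0x7a, 0x1b]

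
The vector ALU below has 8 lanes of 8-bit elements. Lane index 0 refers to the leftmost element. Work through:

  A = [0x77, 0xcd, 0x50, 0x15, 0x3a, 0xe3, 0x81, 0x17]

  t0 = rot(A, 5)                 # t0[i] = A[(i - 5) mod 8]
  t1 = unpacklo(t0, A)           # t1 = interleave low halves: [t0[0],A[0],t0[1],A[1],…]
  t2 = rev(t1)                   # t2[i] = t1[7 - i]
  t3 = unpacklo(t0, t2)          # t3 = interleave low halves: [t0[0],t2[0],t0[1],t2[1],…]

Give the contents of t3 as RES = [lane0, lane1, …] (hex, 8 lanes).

t0 = [0x15, 0x3a, 0xe3, 0x81, 0x17, 0x77, 0xcd, 0x50]
t1 = [0x15, 0x77, 0x3a, 0xcd, 0xe3, 0x50, 0x81, 0x15]
t2 = [0x15, 0x81, 0x50, 0xe3, 0xcd, 0x3a, 0x77, 0x15]
t3 = [0x15, 0x15, 0x3a, 0x81, 0xe3, 0x50, 0x81, 0xe3]

RES = [0x15, 0x15, 0x3a, 0x81, 0xe3, 0x50, 0x81, 0xe3]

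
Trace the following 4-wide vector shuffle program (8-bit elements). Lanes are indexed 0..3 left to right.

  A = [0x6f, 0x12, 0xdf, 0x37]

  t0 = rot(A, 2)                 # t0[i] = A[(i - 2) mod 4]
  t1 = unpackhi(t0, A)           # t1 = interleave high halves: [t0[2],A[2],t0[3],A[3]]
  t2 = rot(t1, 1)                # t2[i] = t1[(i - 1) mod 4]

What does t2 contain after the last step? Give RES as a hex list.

RES = [ 0x37  0x6f  0xdf  0x12 ]

→ t0 |df|37|6f|12|
→ t1 |6f|df|12|37|
→ t2 |37|6f|df|12|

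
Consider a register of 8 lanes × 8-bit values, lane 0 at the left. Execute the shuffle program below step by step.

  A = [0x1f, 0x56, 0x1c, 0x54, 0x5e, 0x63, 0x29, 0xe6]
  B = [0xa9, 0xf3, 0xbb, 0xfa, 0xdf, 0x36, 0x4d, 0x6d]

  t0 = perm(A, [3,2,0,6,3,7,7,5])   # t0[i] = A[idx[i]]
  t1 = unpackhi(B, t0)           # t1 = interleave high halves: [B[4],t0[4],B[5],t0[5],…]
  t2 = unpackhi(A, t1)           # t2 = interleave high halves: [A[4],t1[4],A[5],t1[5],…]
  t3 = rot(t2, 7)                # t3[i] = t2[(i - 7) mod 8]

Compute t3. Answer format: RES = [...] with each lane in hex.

RES = [ 0x4d  0x63  0xe6  0x29  0x6d  0xe6  0x63  0x5e ]

  t0: 54 1c 1f 29 54 e6 e6 63
  t1: df 54 36 e6 4d e6 6d 63
  t2: 5e 4d 63 e6 29 6d e6 63
  t3: 4d 63 e6 29 6d e6 63 5e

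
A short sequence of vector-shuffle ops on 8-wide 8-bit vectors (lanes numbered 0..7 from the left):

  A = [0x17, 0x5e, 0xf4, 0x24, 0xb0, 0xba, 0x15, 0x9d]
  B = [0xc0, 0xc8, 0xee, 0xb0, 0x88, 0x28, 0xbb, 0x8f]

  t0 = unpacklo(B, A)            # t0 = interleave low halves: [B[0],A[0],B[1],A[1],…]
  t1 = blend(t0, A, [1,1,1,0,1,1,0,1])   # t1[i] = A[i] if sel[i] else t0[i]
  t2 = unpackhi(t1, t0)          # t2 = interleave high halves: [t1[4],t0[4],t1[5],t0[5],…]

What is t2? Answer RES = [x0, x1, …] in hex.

t0 = [0xc0, 0x17, 0xc8, 0x5e, 0xee, 0xf4, 0xb0, 0x24]
t1 = [0x17, 0x5e, 0xf4, 0x5e, 0xb0, 0xba, 0xb0, 0x9d]
t2 = [0xb0, 0xee, 0xba, 0xf4, 0xb0, 0xb0, 0x9d, 0x24]

RES = [0xb0, 0xee, 0xba, 0xf4, 0xb0, 0xb0, 0x9d, 0x24]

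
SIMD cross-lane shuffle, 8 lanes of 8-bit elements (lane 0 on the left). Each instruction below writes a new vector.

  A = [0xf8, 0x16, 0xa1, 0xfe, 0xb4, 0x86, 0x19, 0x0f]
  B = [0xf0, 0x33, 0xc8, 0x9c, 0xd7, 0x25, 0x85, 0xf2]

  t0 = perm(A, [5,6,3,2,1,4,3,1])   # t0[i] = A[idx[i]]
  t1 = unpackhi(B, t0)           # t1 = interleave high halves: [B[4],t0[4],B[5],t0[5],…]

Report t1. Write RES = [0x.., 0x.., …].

RES = [ 0xd7  0x16  0x25  0xb4  0x85  0xfe  0xf2  0x16 ]

t0 = [0x86, 0x19, 0xfe, 0xa1, 0x16, 0xb4, 0xfe, 0x16]
t1 = [0xd7, 0x16, 0x25, 0xb4, 0x85, 0xfe, 0xf2, 0x16]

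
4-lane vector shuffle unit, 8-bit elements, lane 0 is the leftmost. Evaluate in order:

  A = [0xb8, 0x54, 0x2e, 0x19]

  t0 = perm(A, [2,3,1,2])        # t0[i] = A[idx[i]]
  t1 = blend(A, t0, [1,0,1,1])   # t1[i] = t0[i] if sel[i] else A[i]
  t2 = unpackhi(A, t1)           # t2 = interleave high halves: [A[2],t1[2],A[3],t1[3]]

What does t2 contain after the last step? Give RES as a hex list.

RES = [ 0x2e  0x54  0x19  0x2e ]

→ t0 |2e|19|54|2e|
→ t1 |2e|54|54|2e|
→ t2 |2e|54|19|2e|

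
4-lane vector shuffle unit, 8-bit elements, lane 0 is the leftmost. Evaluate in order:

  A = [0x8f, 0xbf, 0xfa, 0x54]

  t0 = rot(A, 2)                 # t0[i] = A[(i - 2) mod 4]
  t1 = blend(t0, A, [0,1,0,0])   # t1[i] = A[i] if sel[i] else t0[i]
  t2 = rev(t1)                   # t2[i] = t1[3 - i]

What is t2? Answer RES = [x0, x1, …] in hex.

RES = [0xbf, 0x8f, 0xbf, 0xfa]

  t0: fa 54 8f bf
  t1: fa bf 8f bf
  t2: bf 8f bf fa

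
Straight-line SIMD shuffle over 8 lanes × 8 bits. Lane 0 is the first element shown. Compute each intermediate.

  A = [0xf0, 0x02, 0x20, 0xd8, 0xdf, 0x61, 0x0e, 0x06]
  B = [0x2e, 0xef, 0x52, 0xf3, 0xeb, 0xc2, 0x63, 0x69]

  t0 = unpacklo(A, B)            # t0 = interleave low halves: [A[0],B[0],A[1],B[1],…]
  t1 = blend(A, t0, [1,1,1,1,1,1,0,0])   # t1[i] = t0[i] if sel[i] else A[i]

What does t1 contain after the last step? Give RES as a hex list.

  t0: f0 2e 02 ef 20 52 d8 f3
  t1: f0 2e 02 ef 20 52 0e 06

RES = [0xf0, 0x2e, 0x02, 0xef, 0x20, 0x52, 0x0e, 0x06]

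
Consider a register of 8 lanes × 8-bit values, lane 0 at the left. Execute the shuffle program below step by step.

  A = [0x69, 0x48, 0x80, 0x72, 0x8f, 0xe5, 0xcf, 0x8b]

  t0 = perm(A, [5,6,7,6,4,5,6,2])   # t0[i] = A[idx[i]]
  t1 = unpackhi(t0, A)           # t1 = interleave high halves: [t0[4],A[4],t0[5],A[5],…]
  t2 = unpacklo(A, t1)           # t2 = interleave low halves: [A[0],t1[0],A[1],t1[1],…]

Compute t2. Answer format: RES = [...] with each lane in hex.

  t0: e5 cf 8b cf 8f e5 cf 80
  t1: 8f 8f e5 e5 cf cf 80 8b
  t2: 69 8f 48 8f 80 e5 72 e5

RES = [ 0x69  0x8f  0x48  0x8f  0x80  0xe5  0x72  0xe5 ]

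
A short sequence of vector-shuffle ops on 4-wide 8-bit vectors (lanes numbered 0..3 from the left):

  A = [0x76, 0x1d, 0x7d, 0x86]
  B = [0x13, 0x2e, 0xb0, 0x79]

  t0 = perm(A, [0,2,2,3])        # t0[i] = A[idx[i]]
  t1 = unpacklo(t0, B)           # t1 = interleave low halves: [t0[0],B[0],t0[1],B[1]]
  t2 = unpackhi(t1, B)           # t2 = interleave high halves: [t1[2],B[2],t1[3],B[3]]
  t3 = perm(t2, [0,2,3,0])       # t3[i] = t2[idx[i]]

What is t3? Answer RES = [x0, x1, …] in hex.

RES = [ 0x7d  0x2e  0x79  0x7d ]

  t0: 76 7d 7d 86
  t1: 76 13 7d 2e
  t2: 7d b0 2e 79
  t3: 7d 2e 79 7d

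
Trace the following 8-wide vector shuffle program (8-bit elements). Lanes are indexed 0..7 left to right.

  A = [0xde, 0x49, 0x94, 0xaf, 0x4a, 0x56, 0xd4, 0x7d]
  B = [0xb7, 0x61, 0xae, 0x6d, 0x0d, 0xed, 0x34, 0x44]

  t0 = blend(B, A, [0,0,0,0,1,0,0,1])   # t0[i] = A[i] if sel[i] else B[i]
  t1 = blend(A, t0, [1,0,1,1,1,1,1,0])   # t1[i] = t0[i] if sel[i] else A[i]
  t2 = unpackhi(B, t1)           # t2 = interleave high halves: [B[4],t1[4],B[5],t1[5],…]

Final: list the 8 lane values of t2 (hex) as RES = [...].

RES = [ 0x0d  0x4a  0xed  0xed  0x34  0x34  0x44  0x7d ]

→ t0 |b7|61|ae|6d|4a|ed|34|7d|
→ t1 |b7|49|ae|6d|4a|ed|34|7d|
→ t2 |0d|4a|ed|ed|34|34|44|7d|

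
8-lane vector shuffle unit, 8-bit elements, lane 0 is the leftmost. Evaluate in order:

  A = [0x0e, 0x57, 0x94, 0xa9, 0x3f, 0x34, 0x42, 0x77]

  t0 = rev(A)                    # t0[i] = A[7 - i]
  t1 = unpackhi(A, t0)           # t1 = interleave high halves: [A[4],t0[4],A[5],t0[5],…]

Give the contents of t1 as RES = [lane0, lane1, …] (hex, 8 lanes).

RES = [ 0x3f  0xa9  0x34  0x94  0x42  0x57  0x77  0x0e ]

t0 = [0x77, 0x42, 0x34, 0x3f, 0xa9, 0x94, 0x57, 0x0e]
t1 = [0x3f, 0xa9, 0x34, 0x94, 0x42, 0x57, 0x77, 0x0e]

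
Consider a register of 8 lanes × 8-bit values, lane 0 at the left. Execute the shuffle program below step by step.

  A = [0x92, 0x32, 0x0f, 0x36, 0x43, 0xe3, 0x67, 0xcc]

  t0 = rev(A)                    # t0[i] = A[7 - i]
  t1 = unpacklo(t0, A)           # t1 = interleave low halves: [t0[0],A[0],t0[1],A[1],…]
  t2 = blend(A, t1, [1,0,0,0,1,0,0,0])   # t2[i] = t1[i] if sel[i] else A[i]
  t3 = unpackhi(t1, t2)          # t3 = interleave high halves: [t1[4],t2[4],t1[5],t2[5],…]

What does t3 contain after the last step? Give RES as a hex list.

t0 = [0xcc, 0x67, 0xe3, 0x43, 0x36, 0x0f, 0x32, 0x92]
t1 = [0xcc, 0x92, 0x67, 0x32, 0xe3, 0x0f, 0x43, 0x36]
t2 = [0xcc, 0x32, 0x0f, 0x36, 0xe3, 0xe3, 0x67, 0xcc]
t3 = [0xe3, 0xe3, 0x0f, 0xe3, 0x43, 0x67, 0x36, 0xcc]

RES = [ 0xe3  0xe3  0x0f  0xe3  0x43  0x67  0x36  0xcc ]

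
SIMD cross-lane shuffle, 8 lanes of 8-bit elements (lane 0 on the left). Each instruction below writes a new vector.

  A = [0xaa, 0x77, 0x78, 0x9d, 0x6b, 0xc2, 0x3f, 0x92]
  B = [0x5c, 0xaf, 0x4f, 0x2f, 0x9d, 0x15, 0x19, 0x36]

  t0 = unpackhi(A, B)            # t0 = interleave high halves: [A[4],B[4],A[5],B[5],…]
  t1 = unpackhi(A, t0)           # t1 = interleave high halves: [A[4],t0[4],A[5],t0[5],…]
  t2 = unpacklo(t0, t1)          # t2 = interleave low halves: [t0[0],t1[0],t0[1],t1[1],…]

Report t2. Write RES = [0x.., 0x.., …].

→ t0 |6b|9d|c2|15|3f|19|92|36|
→ t1 |6b|3f|c2|19|3f|92|92|36|
→ t2 |6b|6b|9d|3f|c2|c2|15|19|

RES = [ 0x6b  0x6b  0x9d  0x3f  0xc2  0xc2  0x15  0x19 ]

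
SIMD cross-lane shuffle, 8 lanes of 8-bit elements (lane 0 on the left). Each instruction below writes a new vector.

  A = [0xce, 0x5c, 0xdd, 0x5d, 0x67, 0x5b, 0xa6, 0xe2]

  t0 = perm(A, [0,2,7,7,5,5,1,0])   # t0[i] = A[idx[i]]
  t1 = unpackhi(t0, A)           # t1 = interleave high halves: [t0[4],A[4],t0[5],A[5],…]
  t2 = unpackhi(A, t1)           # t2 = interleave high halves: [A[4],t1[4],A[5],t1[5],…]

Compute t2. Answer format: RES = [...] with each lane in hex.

RES = [ 0x67  0x5c  0x5b  0xa6  0xa6  0xce  0xe2  0xe2 ]

  t0: ce dd e2 e2 5b 5b 5c ce
  t1: 5b 67 5b 5b 5c a6 ce e2
  t2: 67 5c 5b a6 a6 ce e2 e2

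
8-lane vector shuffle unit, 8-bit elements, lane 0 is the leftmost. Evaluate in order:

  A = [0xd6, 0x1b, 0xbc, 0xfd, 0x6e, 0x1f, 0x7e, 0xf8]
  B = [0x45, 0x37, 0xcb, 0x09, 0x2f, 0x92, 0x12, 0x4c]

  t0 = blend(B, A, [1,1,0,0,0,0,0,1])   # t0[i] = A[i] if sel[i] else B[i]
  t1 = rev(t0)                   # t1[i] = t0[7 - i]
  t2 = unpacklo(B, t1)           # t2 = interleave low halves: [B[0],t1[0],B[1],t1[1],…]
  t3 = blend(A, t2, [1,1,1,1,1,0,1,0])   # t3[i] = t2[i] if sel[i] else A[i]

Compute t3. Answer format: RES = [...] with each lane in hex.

→ t0 |d6|1b|cb|09|2f|92|12|f8|
→ t1 |f8|12|92|2f|09|cb|1b|d6|
→ t2 |45|f8|37|12|cb|92|09|2f|
→ t3 |45|f8|37|12|cb|1f|09|f8|

RES = [0x45, 0xf8, 0x37, 0x12, 0xcb, 0x1f, 0x09, 0xf8]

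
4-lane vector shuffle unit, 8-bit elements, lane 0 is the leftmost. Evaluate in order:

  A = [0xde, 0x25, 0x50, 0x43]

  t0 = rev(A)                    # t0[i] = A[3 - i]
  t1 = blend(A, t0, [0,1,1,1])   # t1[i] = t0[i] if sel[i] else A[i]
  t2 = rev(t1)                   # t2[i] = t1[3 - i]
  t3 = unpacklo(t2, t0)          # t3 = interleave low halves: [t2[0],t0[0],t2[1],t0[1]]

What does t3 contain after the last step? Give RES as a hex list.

RES = [0xde, 0x43, 0x25, 0x50]

  t0: 43 50 25 de
  t1: de 50 25 de
  t2: de 25 50 de
  t3: de 43 25 50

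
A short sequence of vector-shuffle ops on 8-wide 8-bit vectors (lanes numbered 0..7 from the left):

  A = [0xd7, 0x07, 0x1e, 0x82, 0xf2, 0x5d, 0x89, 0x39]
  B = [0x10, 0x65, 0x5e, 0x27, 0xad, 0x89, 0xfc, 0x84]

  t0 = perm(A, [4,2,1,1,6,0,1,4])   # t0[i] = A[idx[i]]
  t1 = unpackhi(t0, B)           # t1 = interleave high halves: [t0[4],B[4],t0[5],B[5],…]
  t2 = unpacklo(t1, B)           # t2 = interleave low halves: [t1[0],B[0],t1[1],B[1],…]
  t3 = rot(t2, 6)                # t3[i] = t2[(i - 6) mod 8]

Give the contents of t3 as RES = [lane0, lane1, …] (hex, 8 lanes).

RES = [ 0xad  0x65  0xd7  0x5e  0x89  0x27  0x89  0x10 ]

t0 = [0xf2, 0x1e, 0x07, 0x07, 0x89, 0xd7, 0x07, 0xf2]
t1 = [0x89, 0xad, 0xd7, 0x89, 0x07, 0xfc, 0xf2, 0x84]
t2 = [0x89, 0x10, 0xad, 0x65, 0xd7, 0x5e, 0x89, 0x27]
t3 = [0xad, 0x65, 0xd7, 0x5e, 0x89, 0x27, 0x89, 0x10]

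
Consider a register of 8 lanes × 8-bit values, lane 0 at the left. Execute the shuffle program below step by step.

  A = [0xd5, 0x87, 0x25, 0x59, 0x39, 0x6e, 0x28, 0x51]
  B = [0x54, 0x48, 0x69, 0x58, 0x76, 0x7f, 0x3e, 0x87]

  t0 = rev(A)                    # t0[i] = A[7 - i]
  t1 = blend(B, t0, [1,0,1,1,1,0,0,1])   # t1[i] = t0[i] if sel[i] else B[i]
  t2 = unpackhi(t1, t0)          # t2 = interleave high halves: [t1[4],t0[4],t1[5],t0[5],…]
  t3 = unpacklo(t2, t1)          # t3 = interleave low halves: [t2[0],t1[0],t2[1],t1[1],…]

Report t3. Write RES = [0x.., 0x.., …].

RES = [ 0x59  0x51  0x59  0x48  0x7f  0x6e  0x25  0x39 ]

  t0: 51 28 6e 39 59 25 87 d5
  t1: 51 48 6e 39 59 7f 3e d5
  t2: 59 59 7f 25 3e 87 d5 d5
  t3: 59 51 59 48 7f 6e 25 39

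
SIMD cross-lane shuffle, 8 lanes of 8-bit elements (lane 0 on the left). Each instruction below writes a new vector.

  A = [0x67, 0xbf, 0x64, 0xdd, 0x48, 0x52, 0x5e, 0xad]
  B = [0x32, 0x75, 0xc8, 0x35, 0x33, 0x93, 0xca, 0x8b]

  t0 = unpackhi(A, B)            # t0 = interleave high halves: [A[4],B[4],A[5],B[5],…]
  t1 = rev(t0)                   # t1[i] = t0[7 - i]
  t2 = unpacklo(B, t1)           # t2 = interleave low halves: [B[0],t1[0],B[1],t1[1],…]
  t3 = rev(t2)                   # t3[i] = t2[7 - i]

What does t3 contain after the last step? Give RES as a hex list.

RES = [ 0x5e  0x35  0xca  0xc8  0xad  0x75  0x8b  0x32 ]

  t0: 48 33 52 93 5e ca ad 8b
  t1: 8b ad ca 5e 93 52 33 48
  t2: 32 8b 75 ad c8 ca 35 5e
  t3: 5e 35 ca c8 ad 75 8b 32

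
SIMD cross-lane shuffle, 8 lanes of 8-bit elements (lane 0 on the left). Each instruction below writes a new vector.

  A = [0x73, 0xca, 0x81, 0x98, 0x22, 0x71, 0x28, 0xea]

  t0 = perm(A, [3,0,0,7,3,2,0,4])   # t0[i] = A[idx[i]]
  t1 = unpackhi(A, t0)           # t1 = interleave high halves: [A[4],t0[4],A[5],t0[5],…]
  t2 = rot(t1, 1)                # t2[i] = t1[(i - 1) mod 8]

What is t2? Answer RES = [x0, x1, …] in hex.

RES = [ 0x22  0x22  0x98  0x71  0x81  0x28  0x73  0xea ]

→ t0 |98|73|73|ea|98|81|73|22|
→ t1 |22|98|71|81|28|73|ea|22|
→ t2 |22|22|98|71|81|28|73|ea|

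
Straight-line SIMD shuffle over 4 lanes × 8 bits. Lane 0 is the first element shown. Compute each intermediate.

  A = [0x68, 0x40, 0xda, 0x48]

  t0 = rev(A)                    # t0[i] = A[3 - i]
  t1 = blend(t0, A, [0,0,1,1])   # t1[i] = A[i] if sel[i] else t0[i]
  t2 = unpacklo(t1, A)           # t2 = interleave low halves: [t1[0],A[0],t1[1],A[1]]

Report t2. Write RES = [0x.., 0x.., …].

RES = [ 0x48  0x68  0xda  0x40 ]

  t0: 48 da 40 68
  t1: 48 da da 48
  t2: 48 68 da 40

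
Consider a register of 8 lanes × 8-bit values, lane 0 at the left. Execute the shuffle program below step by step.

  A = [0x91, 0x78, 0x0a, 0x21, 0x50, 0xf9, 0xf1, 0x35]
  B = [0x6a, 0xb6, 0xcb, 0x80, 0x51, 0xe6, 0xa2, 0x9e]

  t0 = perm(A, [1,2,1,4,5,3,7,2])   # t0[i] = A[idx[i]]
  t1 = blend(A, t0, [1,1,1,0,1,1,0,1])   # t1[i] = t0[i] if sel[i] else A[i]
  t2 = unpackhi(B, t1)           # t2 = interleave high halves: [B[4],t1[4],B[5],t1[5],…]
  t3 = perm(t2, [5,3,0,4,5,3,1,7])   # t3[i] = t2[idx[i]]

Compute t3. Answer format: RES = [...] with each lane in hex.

→ t0 |78|0a|78|50|f9|21|35|0a|
→ t1 |78|0a|78|21|f9|21|f1|0a|
→ t2 |51|f9|e6|21|a2|f1|9e|0a|
→ t3 |f1|21|51|a2|f1|21|f9|0a|

RES = [ 0xf1  0x21  0x51  0xa2  0xf1  0x21  0xf9  0x0a ]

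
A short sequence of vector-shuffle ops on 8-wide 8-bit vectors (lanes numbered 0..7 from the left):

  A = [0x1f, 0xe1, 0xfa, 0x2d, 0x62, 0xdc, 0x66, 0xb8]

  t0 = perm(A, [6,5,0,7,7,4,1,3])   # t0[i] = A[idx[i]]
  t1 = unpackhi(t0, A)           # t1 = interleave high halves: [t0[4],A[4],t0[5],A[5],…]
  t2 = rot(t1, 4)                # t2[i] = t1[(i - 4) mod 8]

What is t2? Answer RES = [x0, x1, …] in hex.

RES = [0xe1, 0x66, 0x2d, 0xb8, 0xb8, 0x62, 0x62, 0xdc]

  t0: 66 dc 1f b8 b8 62 e1 2d
  t1: b8 62 62 dc e1 66 2d b8
  t2: e1 66 2d b8 b8 62 62 dc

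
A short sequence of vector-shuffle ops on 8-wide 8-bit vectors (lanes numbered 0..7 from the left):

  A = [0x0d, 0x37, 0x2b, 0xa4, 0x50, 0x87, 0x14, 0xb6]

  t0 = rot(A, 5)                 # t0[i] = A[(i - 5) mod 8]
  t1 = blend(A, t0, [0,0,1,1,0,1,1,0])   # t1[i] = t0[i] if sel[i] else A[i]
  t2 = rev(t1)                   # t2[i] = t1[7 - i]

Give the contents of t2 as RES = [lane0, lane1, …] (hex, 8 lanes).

RES = [ 0xb6  0x37  0x0d  0x50  0x14  0x87  0x37  0x0d ]

→ t0 |a4|50|87|14|b6|0d|37|2b|
→ t1 |0d|37|87|14|50|0d|37|b6|
→ t2 |b6|37|0d|50|14|87|37|0d|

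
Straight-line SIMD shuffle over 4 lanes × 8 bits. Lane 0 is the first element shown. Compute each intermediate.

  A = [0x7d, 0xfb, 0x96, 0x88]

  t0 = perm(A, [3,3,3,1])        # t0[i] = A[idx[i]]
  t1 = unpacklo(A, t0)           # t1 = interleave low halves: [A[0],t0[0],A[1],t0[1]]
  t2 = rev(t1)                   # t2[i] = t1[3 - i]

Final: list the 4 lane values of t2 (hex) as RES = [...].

RES = [0x88, 0xfb, 0x88, 0x7d]

→ t0 |88|88|88|fb|
→ t1 |7d|88|fb|88|
→ t2 |88|fb|88|7d|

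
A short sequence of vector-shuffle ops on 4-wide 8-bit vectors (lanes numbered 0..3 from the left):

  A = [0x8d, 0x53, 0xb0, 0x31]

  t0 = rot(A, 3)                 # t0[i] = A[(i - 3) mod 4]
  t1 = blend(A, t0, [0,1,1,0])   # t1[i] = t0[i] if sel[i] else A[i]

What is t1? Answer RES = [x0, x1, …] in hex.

  t0: 53 b0 31 8d
  t1: 8d b0 31 31

RES = [ 0x8d  0xb0  0x31  0x31 ]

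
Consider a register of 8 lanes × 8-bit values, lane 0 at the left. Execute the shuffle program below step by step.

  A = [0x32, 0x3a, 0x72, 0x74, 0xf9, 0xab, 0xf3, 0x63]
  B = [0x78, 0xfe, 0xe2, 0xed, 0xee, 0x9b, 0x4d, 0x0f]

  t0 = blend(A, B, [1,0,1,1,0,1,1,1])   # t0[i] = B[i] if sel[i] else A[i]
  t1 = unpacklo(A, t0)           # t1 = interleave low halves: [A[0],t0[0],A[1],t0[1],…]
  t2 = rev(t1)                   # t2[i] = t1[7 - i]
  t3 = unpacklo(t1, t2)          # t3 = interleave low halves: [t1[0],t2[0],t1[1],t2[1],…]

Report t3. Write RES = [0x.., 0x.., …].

t0 = [0x78, 0x3a, 0xe2, 0xed, 0xf9, 0x9b, 0x4d, 0x0f]
t1 = [0x32, 0x78, 0x3a, 0x3a, 0x72, 0xe2, 0x74, 0xed]
t2 = [0xed, 0x74, 0xe2, 0x72, 0x3a, 0x3a, 0x78, 0x32]
t3 = [0x32, 0xed, 0x78, 0x74, 0x3a, 0xe2, 0x3a, 0x72]

RES = [0x32, 0xed, 0x78, 0x74, 0x3a, 0xe2, 0x3a, 0x72]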